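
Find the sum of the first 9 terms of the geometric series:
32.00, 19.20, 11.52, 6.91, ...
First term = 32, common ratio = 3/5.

Sₙ = a(1 - rⁿ) / (1 - r)
S_9 = 32(1 - (3/5)^9) / (1 - (3/5))
S_9 = 32(1 - (19683/1953125)) / (2/5)
S_9 = 30935072/390625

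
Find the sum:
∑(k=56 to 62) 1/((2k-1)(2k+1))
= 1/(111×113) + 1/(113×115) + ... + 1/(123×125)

Partial fractions: 1/((2k-1)(2k+1)) = (1/2)[1/(2k-1) - 1/(2k+1)]
The series telescopes:
= (1/2)[1/111 - 1/125]
= 7/13875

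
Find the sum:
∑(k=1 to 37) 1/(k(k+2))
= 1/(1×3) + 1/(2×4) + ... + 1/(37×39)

Partial fractions: 1/(k(k+2)) = (1/2)[1/k - 1/(k+2)]
Telescoping leaves the first two and last two terms:
= (1/2)[1/1 + 1/2 - 1/38 - 1/39]
= 1073/1482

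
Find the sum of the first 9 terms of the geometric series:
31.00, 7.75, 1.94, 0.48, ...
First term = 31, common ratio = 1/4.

Sₙ = a(1 - rⁿ) / (1 - r)
S_9 = 31(1 - (1/4)^9) / (1 - (1/4))
S_9 = 31(1 - (1/262144)) / (3/4)
S_9 = 2708811/65536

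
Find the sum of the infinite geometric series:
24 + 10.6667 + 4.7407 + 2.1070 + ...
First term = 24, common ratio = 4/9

For |r| < 1, S = a / (1 - r)
S = 24 / (1 - (4/9))
S = 24 / (5/9)
S = 216/5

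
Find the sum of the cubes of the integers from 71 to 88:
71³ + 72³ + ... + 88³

Use ∑_{k=1}^{n} k³ = [n(n+1)/2]², then subtract the first 70 terms.
∑_{k=1}^{88} k³ = [88×89/2]² = 3916² = 15335056
∑_{k=1}^{70} k³ = [70×71/2]² = 2485² = 6175225
∑_{k=71}^{88} k³ = 15335056 - 6175225 = 9159831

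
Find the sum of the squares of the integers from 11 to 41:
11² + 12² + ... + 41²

Use ∑_{k=1}^{n} k² = n(n+1)(2n+1)/6, then subtract the first 10 terms.
∑_{k=1}^{41} k² = 41×42×83/6 = 23821
∑_{k=1}^{10} k² = 10×11×21/6 = 385
∑_{k=11}^{41} k² = 23821 - 385 = 23436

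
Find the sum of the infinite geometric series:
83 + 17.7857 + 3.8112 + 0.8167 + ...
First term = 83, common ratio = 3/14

For |r| < 1, S = a / (1 - r)
S = 83 / (1 - (3/14))
S = 83 / (11/14)
S = 1162/11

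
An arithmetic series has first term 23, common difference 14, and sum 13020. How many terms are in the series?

Using S = n/2 × [2a + (n-1)d]
13020 = n/2 × [2(23) + (n-1)(14)]
13020 = n/2 × [46 + 14n - 14]
26040 = n × [32 + 14n]
14n² + (32)n - 26040 = 0
Discriminant: Δ = (32)² - 4(14)(-26040) = 1024 + 1458240 = 1459264
√Δ = 1208
n = [-(32) + √Δ] / (2·14) = (-32 + 1208) / 28 = 1176 / 28 = 42
(The negative root is discarded since n must be a positive integer.)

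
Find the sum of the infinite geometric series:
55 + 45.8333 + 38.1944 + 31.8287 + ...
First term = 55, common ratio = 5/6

For |r| < 1, S = a / (1 - r)
S = 55 / (1 - (5/6))
S = 55 / (1/6)
S = 330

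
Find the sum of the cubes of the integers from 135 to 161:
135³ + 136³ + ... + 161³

Use ∑_{k=1}^{n} k³ = [n(n+1)/2]², then subtract the first 134 terms.
∑_{k=1}^{161} k³ = [161×162/2]² = 13041² = 170067681
∑_{k=1}^{134} k³ = [134×135/2]² = 9045² = 81812025
∑_{k=135}^{161} k³ = 170067681 - 81812025 = 88255656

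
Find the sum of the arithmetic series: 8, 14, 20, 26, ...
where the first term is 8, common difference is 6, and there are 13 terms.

Sₙ = n/2 × (first + last)
Last term = a + (n-1)d = 8 + (13-1)×6 = 80
S_13 = 13/2 × (8 + 80)
S_13 = 13/2 × 88 = 572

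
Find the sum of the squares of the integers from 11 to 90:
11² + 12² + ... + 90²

Use ∑_{k=1}^{n} k² = n(n+1)(2n+1)/6, then subtract the first 10 terms.
∑_{k=1}^{90} k² = 90×91×181/6 = 247065
∑_{k=1}^{10} k² = 10×11×21/6 = 385
∑_{k=11}^{90} k² = 247065 - 385 = 246680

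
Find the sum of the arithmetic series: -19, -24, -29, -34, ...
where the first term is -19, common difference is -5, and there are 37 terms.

Sₙ = n/2 × (first + last)
Last term = a + (n-1)d = -19 + (37-1)×(-5) = -199
S_37 = 37/2 × (-19 + (-199))
S_37 = 37/2 × (-218) = -4033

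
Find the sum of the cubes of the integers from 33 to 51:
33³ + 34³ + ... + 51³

Use ∑_{k=1}^{n} k³ = [n(n+1)/2]², then subtract the first 32 terms.
∑_{k=1}^{51} k³ = [51×52/2]² = 1326² = 1758276
∑_{k=1}^{32} k³ = [32×33/2]² = 528² = 278784
∑_{k=33}^{51} k³ = 1758276 - 278784 = 1479492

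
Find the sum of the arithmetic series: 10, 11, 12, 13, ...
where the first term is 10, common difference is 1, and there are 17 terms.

Sₙ = n/2 × (first + last)
Last term = a + (n-1)d = 10 + (17-1)×1 = 26
S_17 = 17/2 × (10 + 26)
S_17 = 17/2 × 36 = 306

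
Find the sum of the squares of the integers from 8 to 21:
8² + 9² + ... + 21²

Use ∑_{k=1}^{n} k² = n(n+1)(2n+1)/6, then subtract the first 7 terms.
∑_{k=1}^{21} k² = 21×22×43/6 = 3311
∑_{k=1}^{7} k² = 7×8×15/6 = 140
∑_{k=8}^{21} k² = 3311 - 140 = 3171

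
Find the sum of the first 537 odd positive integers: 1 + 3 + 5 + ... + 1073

Sum of first n odd numbers = n²
= 537²
= 288369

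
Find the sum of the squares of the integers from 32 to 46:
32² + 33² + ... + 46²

Use ∑_{k=1}^{n} k² = n(n+1)(2n+1)/6, then subtract the first 31 terms.
∑_{k=1}^{46} k² = 46×47×93/6 = 33511
∑_{k=1}^{31} k² = 31×32×63/6 = 10416
∑_{k=32}^{46} k² = 33511 - 10416 = 23095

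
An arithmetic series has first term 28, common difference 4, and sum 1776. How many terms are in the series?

Using S = n/2 × [2a + (n-1)d]
1776 = n/2 × [2(28) + (n-1)(4)]
1776 = n/2 × [56 + 4n - 4]
3552 = n × [52 + 4n]
4n² + (52)n - 3552 = 0
Discriminant: Δ = (52)² - 4(4)(-3552) = 2704 + 56832 = 59536
√Δ = 244
n = [-(52) + √Δ] / (2·4) = (-52 + 244) / 8 = 192 / 8 = 24
(The negative root is discarded since n must be a positive integer.)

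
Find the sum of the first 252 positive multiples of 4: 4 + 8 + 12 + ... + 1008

Factor out 4: = 4(1 + 2 + ... + 252) = 4 × n(n+1)/2
= 4 × 252×253/2
= 4 × 31878
= 127512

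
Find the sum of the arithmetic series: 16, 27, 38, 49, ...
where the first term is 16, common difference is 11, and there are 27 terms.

Sₙ = n/2 × (first + last)
Last term = a + (n-1)d = 16 + (27-1)×11 = 302
S_27 = 27/2 × (16 + 302)
S_27 = 27/2 × 318 = 4293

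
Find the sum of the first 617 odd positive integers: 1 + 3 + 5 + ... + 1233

Sum of first n odd numbers = n²
= 617²
= 380689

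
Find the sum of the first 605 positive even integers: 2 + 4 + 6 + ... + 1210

Sum of first n even numbers = n(n+1)
= 605×606
= 366630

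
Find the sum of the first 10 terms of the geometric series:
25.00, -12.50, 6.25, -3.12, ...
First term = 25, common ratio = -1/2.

Sₙ = a(1 - rⁿ) / (1 - r)
S_10 = 25(1 - (-1/2)^10) / (1 - (-1/2))
S_10 = 25(1 - (1/1024)) / (3/2)
S_10 = 8525/512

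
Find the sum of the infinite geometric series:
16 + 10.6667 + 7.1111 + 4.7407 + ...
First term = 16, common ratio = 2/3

For |r| < 1, S = a / (1 - r)
S = 16 / (1 - (2/3))
S = 16 / (1/3)
S = 48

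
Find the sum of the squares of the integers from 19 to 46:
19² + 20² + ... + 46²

Use ∑_{k=1}^{n} k² = n(n+1)(2n+1)/6, then subtract the first 18 terms.
∑_{k=1}^{46} k² = 46×47×93/6 = 33511
∑_{k=1}^{18} k² = 18×19×37/6 = 2109
∑_{k=19}^{46} k² = 33511 - 2109 = 31402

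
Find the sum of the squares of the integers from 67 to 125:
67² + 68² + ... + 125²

Use ∑_{k=1}^{n} k² = n(n+1)(2n+1)/6, then subtract the first 66 terms.
∑_{k=1}^{125} k² = 125×126×251/6 = 658875
∑_{k=1}^{66} k² = 66×67×133/6 = 98021
∑_{k=67}^{125} k² = 658875 - 98021 = 560854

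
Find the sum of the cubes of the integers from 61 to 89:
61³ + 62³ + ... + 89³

Use ∑_{k=1}^{n} k³ = [n(n+1)/2]², then subtract the first 60 terms.
∑_{k=1}^{89} k³ = [89×90/2]² = 4005² = 16040025
∑_{k=1}^{60} k³ = [60×61/2]² = 1830² = 3348900
∑_{k=61}^{89} k³ = 16040025 - 3348900 = 12691125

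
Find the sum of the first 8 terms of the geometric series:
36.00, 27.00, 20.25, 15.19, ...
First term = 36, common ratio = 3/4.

Sₙ = a(1 - rⁿ) / (1 - r)
S_8 = 36(1 - (3/4)^8) / (1 - (3/4))
S_8 = 36(1 - (6561/65536)) / (1/4)
S_8 = 530775/4096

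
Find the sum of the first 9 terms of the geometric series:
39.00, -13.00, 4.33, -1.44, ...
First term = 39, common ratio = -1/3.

Sₙ = a(1 - rⁿ) / (1 - r)
S_9 = 39(1 - (-1/3)^9) / (1 - (-1/3))
S_9 = 39(1 - (-1/19683)) / (4/3)
S_9 = 63973/2187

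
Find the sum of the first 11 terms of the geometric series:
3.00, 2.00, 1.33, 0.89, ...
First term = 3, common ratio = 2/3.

Sₙ = a(1 - rⁿ) / (1 - r)
S_11 = 3(1 - (2/3)^11) / (1 - (2/3))
S_11 = 3(1 - (2048/177147)) / (1/3)
S_11 = 175099/19683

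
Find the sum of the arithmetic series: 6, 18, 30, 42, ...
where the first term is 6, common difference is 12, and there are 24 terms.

Sₙ = n/2 × (first + last)
Last term = a + (n-1)d = 6 + (24-1)×12 = 282
S_24 = 24/2 × (6 + 282)
S_24 = 24/2 × 288 = 3456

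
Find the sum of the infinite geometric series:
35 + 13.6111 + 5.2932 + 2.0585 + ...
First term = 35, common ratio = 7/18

For |r| < 1, S = a / (1 - r)
S = 35 / (1 - (7/18))
S = 35 / (11/18)
S = 630/11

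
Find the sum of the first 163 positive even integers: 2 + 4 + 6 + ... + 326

Sum of first n even numbers = n(n+1)
= 163×164
= 26732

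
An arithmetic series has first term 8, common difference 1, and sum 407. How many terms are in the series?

Using S = n/2 × [2a + (n-1)d]
407 = n/2 × [2(8) + (n-1)(1)]
407 = n/2 × [16 + 1n - 1]
814 = n × [15 + 1n]
1n² + (15)n - 814 = 0
Discriminant: Δ = (15)² - 4(1)(-814) = 225 + 3256 = 3481
√Δ = 59
n = [-(15) + √Δ] / (2·1) = (-15 + 59) / 2 = 44 / 2 = 22
(The negative root is discarded since n must be a positive integer.)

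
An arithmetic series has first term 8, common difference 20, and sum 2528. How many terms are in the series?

Using S = n/2 × [2a + (n-1)d]
2528 = n/2 × [2(8) + (n-1)(20)]
2528 = n/2 × [16 + 20n - 20]
5056 = n × [-4 + 20n]
20n² + (-4)n - 5056 = 0
Discriminant: Δ = (-4)² - 4(20)(-5056) = 16 + 404480 = 404496
√Δ = 636
n = [-(-4) + √Δ] / (2·20) = (4 + 636) / 40 = 640 / 40 = 16
(The negative root is discarded since n must be a positive integer.)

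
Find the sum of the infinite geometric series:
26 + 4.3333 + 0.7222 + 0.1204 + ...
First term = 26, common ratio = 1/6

For |r| < 1, S = a / (1 - r)
S = 26 / (1 - (1/6))
S = 26 / (5/6)
S = 156/5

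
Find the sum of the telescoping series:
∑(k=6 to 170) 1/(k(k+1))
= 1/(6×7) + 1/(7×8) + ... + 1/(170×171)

Partial fractions: 1/(k(k+1)) = 1/k - 1/(k+1)
The series telescopes:
= (1/6 - 1/7) + (1/7 - 1/8) + ... + (1/170 - 1/171)
= 1/6 - 1/171
= 55/342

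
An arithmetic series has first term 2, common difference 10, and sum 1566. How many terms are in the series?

Using S = n/2 × [2a + (n-1)d]
1566 = n/2 × [2(2) + (n-1)(10)]
1566 = n/2 × [4 + 10n - 10]
3132 = n × [-6 + 10n]
10n² + (-6)n - 3132 = 0
Discriminant: Δ = (-6)² - 4(10)(-3132) = 36 + 125280 = 125316
√Δ = 354
n = [-(-6) + √Δ] / (2·10) = (6 + 354) / 20 = 360 / 20 = 18
(The negative root is discarded since n must be a positive integer.)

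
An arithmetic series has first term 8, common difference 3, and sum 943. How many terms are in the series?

Using S = n/2 × [2a + (n-1)d]
943 = n/2 × [2(8) + (n-1)(3)]
943 = n/2 × [16 + 3n - 3]
1886 = n × [13 + 3n]
3n² + (13)n - 1886 = 0
Discriminant: Δ = (13)² - 4(3)(-1886) = 169 + 22632 = 22801
√Δ = 151
n = [-(13) + √Δ] / (2·3) = (-13 + 151) / 6 = 138 / 6 = 23
(The negative root is discarded since n must be a positive integer.)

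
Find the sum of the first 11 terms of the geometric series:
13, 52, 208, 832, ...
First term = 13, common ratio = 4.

Sₙ = a(1 - rⁿ) / (1 - r)
S_11 = 13(1 - 4^11) / (1 - 4)
S_11 = 13(1 - 4194304) / (-3)
S_11 = 18175313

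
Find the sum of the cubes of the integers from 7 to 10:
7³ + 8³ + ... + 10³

Use ∑_{k=1}^{n} k³ = [n(n+1)/2]², then subtract the first 6 terms.
∑_{k=1}^{10} k³ = [10×11/2]² = 55² = 3025
∑_{k=1}^{6} k³ = [6×7/2]² = 21² = 441
∑_{k=7}^{10} k³ = 3025 - 441 = 2584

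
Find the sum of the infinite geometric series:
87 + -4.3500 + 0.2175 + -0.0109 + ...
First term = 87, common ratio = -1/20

For |r| < 1, S = a / (1 - r)
S = 87 / (1 - (-1/20))
S = 87 / (21/20)
S = 580/7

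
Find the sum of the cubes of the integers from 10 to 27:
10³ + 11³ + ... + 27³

Use ∑_{k=1}^{n} k³ = [n(n+1)/2]², then subtract the first 9 terms.
∑_{k=1}^{27} k³ = [27×28/2]² = 378² = 142884
∑_{k=1}^{9} k³ = [9×10/2]² = 45² = 2025
∑_{k=10}^{27} k³ = 142884 - 2025 = 140859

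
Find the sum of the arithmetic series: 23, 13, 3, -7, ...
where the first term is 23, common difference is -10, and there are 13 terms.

Sₙ = n/2 × (first + last)
Last term = a + (n-1)d = 23 + (13-1)×(-10) = -97
S_13 = 13/2 × (23 + (-97))
S_13 = 13/2 × (-74) = -481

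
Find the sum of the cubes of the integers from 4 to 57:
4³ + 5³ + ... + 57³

Use ∑_{k=1}^{n} k³ = [n(n+1)/2]², then subtract the first 3 terms.
∑_{k=1}^{57} k³ = [57×58/2]² = 1653² = 2732409
∑_{k=1}^{3} k³ = [3×4/2]² = 6² = 36
∑_{k=4}^{57} k³ = 2732409 - 36 = 2732373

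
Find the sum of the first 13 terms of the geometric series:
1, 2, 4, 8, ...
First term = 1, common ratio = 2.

Sₙ = a(1 - rⁿ) / (1 - r)
S_13 = 1(1 - 2^13) / (1 - 2)
S_13 = 1(1 - 8192) / (-1)
S_13 = 8191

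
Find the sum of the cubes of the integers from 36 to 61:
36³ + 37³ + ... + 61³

Use ∑_{k=1}^{n} k³ = [n(n+1)/2]², then subtract the first 35 terms.
∑_{k=1}^{61} k³ = [61×62/2]² = 1891² = 3575881
∑_{k=1}^{35} k³ = [35×36/2]² = 630² = 396900
∑_{k=36}^{61} k³ = 3575881 - 396900 = 3178981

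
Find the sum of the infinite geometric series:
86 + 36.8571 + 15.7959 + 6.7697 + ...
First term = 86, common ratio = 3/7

For |r| < 1, S = a / (1 - r)
S = 86 / (1 - (3/7))
S = 86 / (4/7)
S = 301/2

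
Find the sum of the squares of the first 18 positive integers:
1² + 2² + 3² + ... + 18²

Formula: ∑k² = n(n+1)(2n+1)/6
= 18×19×37/6
= 12654/6
= 2109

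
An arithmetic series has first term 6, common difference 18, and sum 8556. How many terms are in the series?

Using S = n/2 × [2a + (n-1)d]
8556 = n/2 × [2(6) + (n-1)(18)]
8556 = n/2 × [12 + 18n - 18]
17112 = n × [-6 + 18n]
18n² + (-6)n - 17112 = 0
Discriminant: Δ = (-6)² - 4(18)(-17112) = 36 + 1232064 = 1232100
√Δ = 1110
n = [-(-6) + √Δ] / (2·18) = (6 + 1110) / 36 = 1116 / 36 = 31
(The negative root is discarded since n must be a positive integer.)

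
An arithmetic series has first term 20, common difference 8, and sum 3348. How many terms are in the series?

Using S = n/2 × [2a + (n-1)d]
3348 = n/2 × [2(20) + (n-1)(8)]
3348 = n/2 × [40 + 8n - 8]
6696 = n × [32 + 8n]
8n² + (32)n - 6696 = 0
Discriminant: Δ = (32)² - 4(8)(-6696) = 1024 + 214272 = 215296
√Δ = 464
n = [-(32) + √Δ] / (2·8) = (-32 + 464) / 16 = 432 / 16 = 27
(The negative root is discarded since n must be a positive integer.)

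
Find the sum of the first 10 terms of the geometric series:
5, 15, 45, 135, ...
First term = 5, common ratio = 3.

Sₙ = a(1 - rⁿ) / (1 - r)
S_10 = 5(1 - 3^10) / (1 - 3)
S_10 = 5(1 - 59049) / (-2)
S_10 = 147620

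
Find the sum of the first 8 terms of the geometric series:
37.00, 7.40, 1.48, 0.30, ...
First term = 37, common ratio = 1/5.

Sₙ = a(1 - rⁿ) / (1 - r)
S_8 = 37(1 - (1/5)^8) / (1 - (1/5))
S_8 = 37(1 - (1/390625)) / (4/5)
S_8 = 3613272/78125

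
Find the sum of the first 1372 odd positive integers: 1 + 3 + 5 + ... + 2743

Sum of first n odd numbers = n²
= 1372²
= 1882384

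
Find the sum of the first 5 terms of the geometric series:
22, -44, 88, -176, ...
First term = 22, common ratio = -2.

Sₙ = a(1 - rⁿ) / (1 - r)
S_5 = 22(1 - (-2)^5) / (1 - (-2))
S_5 = 22(1 - (-32)) / (3)
S_5 = 242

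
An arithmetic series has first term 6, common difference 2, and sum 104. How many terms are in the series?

Using S = n/2 × [2a + (n-1)d]
104 = n/2 × [2(6) + (n-1)(2)]
104 = n/2 × [12 + 2n - 2]
208 = n × [10 + 2n]
2n² + (10)n - 208 = 0
Discriminant: Δ = (10)² - 4(2)(-208) = 100 + 1664 = 1764
√Δ = 42
n = [-(10) + √Δ] / (2·2) = (-10 + 42) / 4 = 32 / 4 = 8
(The negative root is discarded since n must be a positive integer.)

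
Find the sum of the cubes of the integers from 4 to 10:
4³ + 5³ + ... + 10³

Use ∑_{k=1}^{n} k³ = [n(n+1)/2]², then subtract the first 3 terms.
∑_{k=1}^{10} k³ = [10×11/2]² = 55² = 3025
∑_{k=1}^{3} k³ = [3×4/2]² = 6² = 36
∑_{k=4}^{10} k³ = 3025 - 36 = 2989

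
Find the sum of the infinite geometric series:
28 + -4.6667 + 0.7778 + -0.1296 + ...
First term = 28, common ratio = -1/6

For |r| < 1, S = a / (1 - r)
S = 28 / (1 - (-1/6))
S = 28 / (7/6)
S = 24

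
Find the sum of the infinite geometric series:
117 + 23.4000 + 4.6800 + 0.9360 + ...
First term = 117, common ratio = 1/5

For |r| < 1, S = a / (1 - r)
S = 117 / (1 - (1/5))
S = 117 / (4/5)
S = 585/4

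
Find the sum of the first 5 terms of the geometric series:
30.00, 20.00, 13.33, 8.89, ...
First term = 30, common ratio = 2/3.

Sₙ = a(1 - rⁿ) / (1 - r)
S_5 = 30(1 - (2/3)^5) / (1 - (2/3))
S_5 = 30(1 - (32/243)) / (1/3)
S_5 = 2110/27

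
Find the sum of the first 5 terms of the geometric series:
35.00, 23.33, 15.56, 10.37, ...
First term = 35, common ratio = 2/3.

Sₙ = a(1 - rⁿ) / (1 - r)
S_5 = 35(1 - (2/3)^5) / (1 - (2/3))
S_5 = 35(1 - (32/243)) / (1/3)
S_5 = 7385/81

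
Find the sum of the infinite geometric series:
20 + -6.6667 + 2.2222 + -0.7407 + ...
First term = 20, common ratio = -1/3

For |r| < 1, S = a / (1 - r)
S = 20 / (1 - (-1/3))
S = 20 / (4/3)
S = 15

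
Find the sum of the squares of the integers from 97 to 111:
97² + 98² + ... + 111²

Use ∑_{k=1}^{n} k² = n(n+1)(2n+1)/6, then subtract the first 96 terms.
∑_{k=1}^{111} k² = 111×112×223/6 = 462056
∑_{k=1}^{96} k² = 96×97×193/6 = 299536
∑_{k=97}^{111} k² = 462056 - 299536 = 162520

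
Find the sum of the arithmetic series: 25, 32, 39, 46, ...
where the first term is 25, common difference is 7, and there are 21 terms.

Sₙ = n/2 × (first + last)
Last term = a + (n-1)d = 25 + (21-1)×7 = 165
S_21 = 21/2 × (25 + 165)
S_21 = 21/2 × 190 = 1995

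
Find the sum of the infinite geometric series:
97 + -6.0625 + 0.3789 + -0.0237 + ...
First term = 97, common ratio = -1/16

For |r| < 1, S = a / (1 - r)
S = 97 / (1 - (-1/16))
S = 97 / (17/16)
S = 1552/17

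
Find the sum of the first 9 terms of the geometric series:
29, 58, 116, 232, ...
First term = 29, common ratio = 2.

Sₙ = a(1 - rⁿ) / (1 - r)
S_9 = 29(1 - 2^9) / (1 - 2)
S_9 = 29(1 - 512) / (-1)
S_9 = 14819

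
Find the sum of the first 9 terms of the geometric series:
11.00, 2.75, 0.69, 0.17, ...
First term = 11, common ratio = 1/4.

Sₙ = a(1 - rⁿ) / (1 - r)
S_9 = 11(1 - (1/4)^9) / (1 - (1/4))
S_9 = 11(1 - (1/262144)) / (3/4)
S_9 = 961191/65536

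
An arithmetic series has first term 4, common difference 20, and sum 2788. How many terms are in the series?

Using S = n/2 × [2a + (n-1)d]
2788 = n/2 × [2(4) + (n-1)(20)]
2788 = n/2 × [8 + 20n - 20]
5576 = n × [-12 + 20n]
20n² + (-12)n - 5576 = 0
Discriminant: Δ = (-12)² - 4(20)(-5576) = 144 + 446080 = 446224
√Δ = 668
n = [-(-12) + √Δ] / (2·20) = (12 + 668) / 40 = 680 / 40 = 17
(The negative root is discarded since n must be a positive integer.)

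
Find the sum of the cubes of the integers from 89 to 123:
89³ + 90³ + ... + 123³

Use ∑_{k=1}^{n} k³ = [n(n+1)/2]², then subtract the first 88 terms.
∑_{k=1}^{123} k³ = [123×124/2]² = 7626² = 58155876
∑_{k=1}^{88} k³ = [88×89/2]² = 3916² = 15335056
∑_{k=89}^{123} k³ = 58155876 - 15335056 = 42820820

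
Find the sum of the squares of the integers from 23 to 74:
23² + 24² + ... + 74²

Use ∑_{k=1}^{n} k² = n(n+1)(2n+1)/6, then subtract the first 22 terms.
∑_{k=1}^{74} k² = 74×75×149/6 = 137825
∑_{k=1}^{22} k² = 22×23×45/6 = 3795
∑_{k=23}^{74} k² = 137825 - 3795 = 134030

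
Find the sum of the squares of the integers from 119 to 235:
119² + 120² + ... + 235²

Use ∑_{k=1}^{n} k² = n(n+1)(2n+1)/6, then subtract the first 118 terms.
∑_{k=1}^{235} k² = 235×236×471/6 = 4353610
∑_{k=1}^{118} k² = 118×119×237/6 = 554659
∑_{k=119}^{235} k² = 4353610 - 554659 = 3798951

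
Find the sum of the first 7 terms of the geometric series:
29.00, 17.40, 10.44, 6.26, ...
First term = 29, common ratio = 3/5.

Sₙ = a(1 - rⁿ) / (1 - r)
S_7 = 29(1 - (3/5)^7) / (1 - (3/5))
S_7 = 29(1 - (2187/78125)) / (2/5)
S_7 = 1101101/15625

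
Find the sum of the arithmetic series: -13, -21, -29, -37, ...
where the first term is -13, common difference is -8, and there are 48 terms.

Sₙ = n/2 × (first + last)
Last term = a + (n-1)d = -13 + (48-1)×(-8) = -389
S_48 = 48/2 × (-13 + (-389))
S_48 = 48/2 × (-402) = -9648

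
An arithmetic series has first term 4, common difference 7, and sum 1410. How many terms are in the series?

Using S = n/2 × [2a + (n-1)d]
1410 = n/2 × [2(4) + (n-1)(7)]
1410 = n/2 × [8 + 7n - 7]
2820 = n × [1 + 7n]
7n² + (1)n - 2820 = 0
Discriminant: Δ = (1)² - 4(7)(-2820) = 1 + 78960 = 78961
√Δ = 281
n = [-(1) + √Δ] / (2·7) = (-1 + 281) / 14 = 280 / 14 = 20
(The negative root is discarded since n must be a positive integer.)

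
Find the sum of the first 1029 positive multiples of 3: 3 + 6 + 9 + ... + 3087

Factor out 3: = 3(1 + 2 + ... + 1029) = 3 × n(n+1)/2
= 3 × 1029×1030/2
= 3 × 529935
= 1589805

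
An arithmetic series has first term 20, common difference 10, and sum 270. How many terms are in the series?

Using S = n/2 × [2a + (n-1)d]
270 = n/2 × [2(20) + (n-1)(10)]
270 = n/2 × [40 + 10n - 10]
540 = n × [30 + 10n]
10n² + (30)n - 540 = 0
Discriminant: Δ = (30)² - 4(10)(-540) = 900 + 21600 = 22500
√Δ = 150
n = [-(30) + √Δ] / (2·10) = (-30 + 150) / 20 = 120 / 20 = 6
(The negative root is discarded since n must be a positive integer.)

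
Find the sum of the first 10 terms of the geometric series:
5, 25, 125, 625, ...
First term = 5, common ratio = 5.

Sₙ = a(1 - rⁿ) / (1 - r)
S_10 = 5(1 - 5^10) / (1 - 5)
S_10 = 5(1 - 9765625) / (-4)
S_10 = 12207030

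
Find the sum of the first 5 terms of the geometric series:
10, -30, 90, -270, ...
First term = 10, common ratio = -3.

Sₙ = a(1 - rⁿ) / (1 - r)
S_5 = 10(1 - (-3)^5) / (1 - (-3))
S_5 = 10(1 - (-243)) / (4)
S_5 = 610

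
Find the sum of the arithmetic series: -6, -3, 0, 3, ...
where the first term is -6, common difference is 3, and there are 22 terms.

Sₙ = n/2 × (first + last)
Last term = a + (n-1)d = -6 + (22-1)×3 = 57
S_22 = 22/2 × (-6 + 57)
S_22 = 22/2 × 51 = 561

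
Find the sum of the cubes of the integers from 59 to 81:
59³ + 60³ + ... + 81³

Use ∑_{k=1}^{n} k³ = [n(n+1)/2]², then subtract the first 58 terms.
∑_{k=1}^{81} k³ = [81×82/2]² = 3321² = 11029041
∑_{k=1}^{58} k³ = [58×59/2]² = 1711² = 2927521
∑_{k=59}^{81} k³ = 11029041 - 2927521 = 8101520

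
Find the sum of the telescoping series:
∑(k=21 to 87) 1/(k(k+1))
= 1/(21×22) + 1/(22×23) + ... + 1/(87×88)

Partial fractions: 1/(k(k+1)) = 1/k - 1/(k+1)
The series telescopes:
= (1/21 - 1/22) + (1/22 - 1/23) + ... + (1/87 - 1/88)
= 1/21 - 1/88
= 67/1848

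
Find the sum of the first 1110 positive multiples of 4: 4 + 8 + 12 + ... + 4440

Factor out 4: = 4(1 + 2 + ... + 1110) = 4 × n(n+1)/2
= 4 × 1110×1111/2
= 4 × 616605
= 2466420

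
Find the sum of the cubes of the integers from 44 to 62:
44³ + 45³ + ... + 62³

Use ∑_{k=1}^{n} k³ = [n(n+1)/2]², then subtract the first 43 terms.
∑_{k=1}^{62} k³ = [62×63/2]² = 1953² = 3814209
∑_{k=1}^{43} k³ = [43×44/2]² = 946² = 894916
∑_{k=44}^{62} k³ = 3814209 - 894916 = 2919293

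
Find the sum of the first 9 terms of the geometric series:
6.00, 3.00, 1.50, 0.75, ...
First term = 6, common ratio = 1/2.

Sₙ = a(1 - rⁿ) / (1 - r)
S_9 = 6(1 - (1/2)^9) / (1 - (1/2))
S_9 = 6(1 - (1/512)) / (1/2)
S_9 = 1533/128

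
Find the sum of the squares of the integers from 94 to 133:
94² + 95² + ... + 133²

Use ∑_{k=1}^{n} k² = n(n+1)(2n+1)/6, then subtract the first 93 terms.
∑_{k=1}^{133} k² = 133×134×267/6 = 793079
∑_{k=1}^{93} k² = 93×94×187/6 = 272459
∑_{k=94}^{133} k² = 793079 - 272459 = 520620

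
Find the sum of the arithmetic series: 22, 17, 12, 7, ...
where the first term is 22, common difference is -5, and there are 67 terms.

Sₙ = n/2 × (first + last)
Last term = a + (n-1)d = 22 + (67-1)×(-5) = -308
S_67 = 67/2 × (22 + (-308))
S_67 = 67/2 × (-286) = -9581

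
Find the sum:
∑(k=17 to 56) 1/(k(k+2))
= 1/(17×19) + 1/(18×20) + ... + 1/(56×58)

Partial fractions: 1/(k(k+2)) = (1/2)[1/k - 1/(k+2)]
Telescoping leaves the first two and last two terms:
= (1/2)[1/17 + 1/18 - 1/57 - 1/58]
= 3355/84303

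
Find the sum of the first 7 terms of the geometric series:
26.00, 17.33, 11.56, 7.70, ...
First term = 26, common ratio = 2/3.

Sₙ = a(1 - rⁿ) / (1 - r)
S_7 = 26(1 - (2/3)^7) / (1 - (2/3))
S_7 = 26(1 - (128/2187)) / (1/3)
S_7 = 53534/729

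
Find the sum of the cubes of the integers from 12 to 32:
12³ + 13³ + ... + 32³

Use ∑_{k=1}^{n} k³ = [n(n+1)/2]², then subtract the first 11 terms.
∑_{k=1}^{32} k³ = [32×33/2]² = 528² = 278784
∑_{k=1}^{11} k³ = [11×12/2]² = 66² = 4356
∑_{k=12}^{32} k³ = 278784 - 4356 = 274428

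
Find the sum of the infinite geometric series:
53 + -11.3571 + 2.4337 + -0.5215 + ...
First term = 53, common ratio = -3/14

For |r| < 1, S = a / (1 - r)
S = 53 / (1 - (-3/14))
S = 53 / (17/14)
S = 742/17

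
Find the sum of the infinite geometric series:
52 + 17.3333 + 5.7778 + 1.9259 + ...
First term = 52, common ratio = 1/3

For |r| < 1, S = a / (1 - r)
S = 52 / (1 - (1/3))
S = 52 / (2/3)
S = 78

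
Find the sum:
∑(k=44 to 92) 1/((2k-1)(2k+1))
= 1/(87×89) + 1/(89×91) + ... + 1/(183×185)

Partial fractions: 1/((2k-1)(2k+1)) = (1/2)[1/(2k-1) - 1/(2k+1)]
The series telescopes:
= (1/2)[1/87 - 1/185]
= 49/16095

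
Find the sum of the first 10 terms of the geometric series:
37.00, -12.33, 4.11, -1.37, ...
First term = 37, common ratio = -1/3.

Sₙ = a(1 - rⁿ) / (1 - r)
S_10 = 37(1 - (-1/3)^10) / (1 - (-1/3))
S_10 = 37(1 - (1/59049)) / (4/3)
S_10 = 546194/19683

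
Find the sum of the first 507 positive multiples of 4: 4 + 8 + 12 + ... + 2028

Factor out 4: = 4(1 + 2 + ... + 507) = 4 × n(n+1)/2
= 4 × 507×508/2
= 4 × 128778
= 515112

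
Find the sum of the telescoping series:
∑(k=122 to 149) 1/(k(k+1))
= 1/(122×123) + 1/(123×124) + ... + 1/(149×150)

Partial fractions: 1/(k(k+1)) = 1/k - 1/(k+1)
The series telescopes:
= (1/122 - 1/123) + (1/123 - 1/124) + ... + (1/149 - 1/150)
= 1/122 - 1/150
= 7/4575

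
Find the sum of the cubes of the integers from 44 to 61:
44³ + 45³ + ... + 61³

Use ∑_{k=1}^{n} k³ = [n(n+1)/2]², then subtract the first 43 terms.
∑_{k=1}^{61} k³ = [61×62/2]² = 1891² = 3575881
∑_{k=1}^{43} k³ = [43×44/2]² = 946² = 894916
∑_{k=44}^{61} k³ = 3575881 - 894916 = 2680965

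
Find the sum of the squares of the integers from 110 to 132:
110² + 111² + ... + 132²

Use ∑_{k=1}^{n} k² = n(n+1)(2n+1)/6, then subtract the first 109 terms.
∑_{k=1}^{132} k² = 132×133×265/6 = 775390
∑_{k=1}^{109} k² = 109×110×219/6 = 437635
∑_{k=110}^{132} k² = 775390 - 437635 = 337755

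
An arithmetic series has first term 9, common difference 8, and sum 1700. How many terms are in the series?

Using S = n/2 × [2a + (n-1)d]
1700 = n/2 × [2(9) + (n-1)(8)]
1700 = n/2 × [18 + 8n - 8]
3400 = n × [10 + 8n]
8n² + (10)n - 3400 = 0
Discriminant: Δ = (10)² - 4(8)(-3400) = 100 + 108800 = 108900
√Δ = 330
n = [-(10) + √Δ] / (2·8) = (-10 + 330) / 16 = 320 / 16 = 20
(The negative root is discarded since n must be a positive integer.)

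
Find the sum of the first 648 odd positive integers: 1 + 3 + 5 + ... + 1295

Sum of first n odd numbers = n²
= 648²
= 419904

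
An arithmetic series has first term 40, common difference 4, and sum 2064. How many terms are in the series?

Using S = n/2 × [2a + (n-1)d]
2064 = n/2 × [2(40) + (n-1)(4)]
2064 = n/2 × [80 + 4n - 4]
4128 = n × [76 + 4n]
4n² + (76)n - 4128 = 0
Discriminant: Δ = (76)² - 4(4)(-4128) = 5776 + 66048 = 71824
√Δ = 268
n = [-(76) + √Δ] / (2·4) = (-76 + 268) / 8 = 192 / 8 = 24
(The negative root is discarded since n must be a positive integer.)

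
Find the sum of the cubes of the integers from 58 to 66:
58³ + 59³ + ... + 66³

Use ∑_{k=1}^{n} k³ = [n(n+1)/2]², then subtract the first 57 terms.
∑_{k=1}^{66} k³ = [66×67/2]² = 2211² = 4888521
∑_{k=1}^{57} k³ = [57×58/2]² = 1653² = 2732409
∑_{k=58}^{66} k³ = 4888521 - 2732409 = 2156112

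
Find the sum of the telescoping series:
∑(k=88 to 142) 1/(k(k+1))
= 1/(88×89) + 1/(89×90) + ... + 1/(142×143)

Partial fractions: 1/(k(k+1)) = 1/k - 1/(k+1)
The series telescopes:
= (1/88 - 1/89) + (1/89 - 1/90) + ... + (1/142 - 1/143)
= 1/88 - 1/143
= 5/1144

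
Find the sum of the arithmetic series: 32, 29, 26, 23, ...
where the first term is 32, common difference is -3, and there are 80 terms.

Sₙ = n/2 × (first + last)
Last term = a + (n-1)d = 32 + (80-1)×(-3) = -205
S_80 = 80/2 × (32 + (-205))
S_80 = 80/2 × (-173) = -6920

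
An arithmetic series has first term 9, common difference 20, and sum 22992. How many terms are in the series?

Using S = n/2 × [2a + (n-1)d]
22992 = n/2 × [2(9) + (n-1)(20)]
22992 = n/2 × [18 + 20n - 20]
45984 = n × [-2 + 20n]
20n² + (-2)n - 45984 = 0
Discriminant: Δ = (-2)² - 4(20)(-45984) = 4 + 3678720 = 3678724
√Δ = 1918
n = [-(-2) + √Δ] / (2·20) = (2 + 1918) / 40 = 1920 / 40 = 48
(The negative root is discarded since n must be a positive integer.)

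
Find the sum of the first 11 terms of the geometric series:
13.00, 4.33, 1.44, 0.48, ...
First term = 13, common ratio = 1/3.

Sₙ = a(1 - rⁿ) / (1 - r)
S_11 = 13(1 - (1/3)^11) / (1 - (1/3))
S_11 = 13(1 - (1/177147)) / (2/3)
S_11 = 1151449/59049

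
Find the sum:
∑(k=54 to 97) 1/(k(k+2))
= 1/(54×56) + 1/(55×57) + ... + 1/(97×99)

Partial fractions: 1/(k(k+2)) = (1/2)[1/k - 1/(k+2)]
Telescoping leaves the first two and last two terms:
= (1/2)[1/54 + 1/55 - 1/98 - 1/99]
= 1193/145530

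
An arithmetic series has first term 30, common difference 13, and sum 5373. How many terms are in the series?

Using S = n/2 × [2a + (n-1)d]
5373 = n/2 × [2(30) + (n-1)(13)]
5373 = n/2 × [60 + 13n - 13]
10746 = n × [47 + 13n]
13n² + (47)n - 10746 = 0
Discriminant: Δ = (47)² - 4(13)(-10746) = 2209 + 558792 = 561001
√Δ = 749
n = [-(47) + √Δ] / (2·13) = (-47 + 749) / 26 = 702 / 26 = 27
(The negative root is discarded since n must be a positive integer.)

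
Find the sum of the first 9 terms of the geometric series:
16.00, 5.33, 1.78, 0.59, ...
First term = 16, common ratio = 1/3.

Sₙ = a(1 - rⁿ) / (1 - r)
S_9 = 16(1 - (1/3)^9) / (1 - (1/3))
S_9 = 16(1 - (1/19683)) / (2/3)
S_9 = 157456/6561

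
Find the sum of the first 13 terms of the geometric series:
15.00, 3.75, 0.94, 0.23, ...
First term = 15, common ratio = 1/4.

Sₙ = a(1 - rⁿ) / (1 - r)
S_13 = 15(1 - (1/4)^13) / (1 - (1/4))
S_13 = 15(1 - (1/67108864)) / (3/4)
S_13 = 335544315/16777216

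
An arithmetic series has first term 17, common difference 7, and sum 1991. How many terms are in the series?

Using S = n/2 × [2a + (n-1)d]
1991 = n/2 × [2(17) + (n-1)(7)]
1991 = n/2 × [34 + 7n - 7]
3982 = n × [27 + 7n]
7n² + (27)n - 3982 = 0
Discriminant: Δ = (27)² - 4(7)(-3982) = 729 + 111496 = 112225
√Δ = 335
n = [-(27) + √Δ] / (2·7) = (-27 + 335) / 14 = 308 / 14 = 22
(The negative root is discarded since n must be a positive integer.)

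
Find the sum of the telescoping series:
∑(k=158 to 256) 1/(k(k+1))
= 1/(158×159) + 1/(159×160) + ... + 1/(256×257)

Partial fractions: 1/(k(k+1)) = 1/k - 1/(k+1)
The series telescopes:
= (1/158 - 1/159) + (1/159 - 1/160) + ... + (1/256 - 1/257)
= 1/158 - 1/257
= 99/40606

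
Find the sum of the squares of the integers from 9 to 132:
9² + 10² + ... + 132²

Use ∑_{k=1}^{n} k² = n(n+1)(2n+1)/6, then subtract the first 8 terms.
∑_{k=1}^{132} k² = 132×133×265/6 = 775390
∑_{k=1}^{8} k² = 8×9×17/6 = 204
∑_{k=9}^{132} k² = 775390 - 204 = 775186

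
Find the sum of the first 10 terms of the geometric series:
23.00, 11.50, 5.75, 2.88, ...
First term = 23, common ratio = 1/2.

Sₙ = a(1 - rⁿ) / (1 - r)
S_10 = 23(1 - (1/2)^10) / (1 - (1/2))
S_10 = 23(1 - (1/1024)) / (1/2)
S_10 = 23529/512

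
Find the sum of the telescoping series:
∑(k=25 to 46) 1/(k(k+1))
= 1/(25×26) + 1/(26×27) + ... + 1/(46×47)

Partial fractions: 1/(k(k+1)) = 1/k - 1/(k+1)
The series telescopes:
= (1/25 - 1/26) + (1/26 - 1/27) + ... + (1/46 - 1/47)
= 1/25 - 1/47
= 22/1175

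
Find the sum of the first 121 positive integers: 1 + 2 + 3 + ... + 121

Formula: ∑k = n(n+1)/2
= 121×122/2
= 14762/2
= 7381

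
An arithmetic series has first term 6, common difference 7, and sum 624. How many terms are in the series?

Using S = n/2 × [2a + (n-1)d]
624 = n/2 × [2(6) + (n-1)(7)]
624 = n/2 × [12 + 7n - 7]
1248 = n × [5 + 7n]
7n² + (5)n - 1248 = 0
Discriminant: Δ = (5)² - 4(7)(-1248) = 25 + 34944 = 34969
√Δ = 187
n = [-(5) + √Δ] / (2·7) = (-5 + 187) / 14 = 182 / 14 = 13
(The negative root is discarded since n must be a positive integer.)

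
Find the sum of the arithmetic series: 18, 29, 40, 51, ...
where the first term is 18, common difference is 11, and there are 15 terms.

Sₙ = n/2 × (first + last)
Last term = a + (n-1)d = 18 + (15-1)×11 = 172
S_15 = 15/2 × (18 + 172)
S_15 = 15/2 × 190 = 1425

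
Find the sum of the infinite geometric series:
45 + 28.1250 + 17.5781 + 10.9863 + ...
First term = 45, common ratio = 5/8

For |r| < 1, S = a / (1 - r)
S = 45 / (1 - (5/8))
S = 45 / (3/8)
S = 120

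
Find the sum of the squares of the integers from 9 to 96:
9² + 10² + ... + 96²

Use ∑_{k=1}^{n} k² = n(n+1)(2n+1)/6, then subtract the first 8 terms.
∑_{k=1}^{96} k² = 96×97×193/6 = 299536
∑_{k=1}^{8} k² = 8×9×17/6 = 204
∑_{k=9}^{96} k² = 299536 - 204 = 299332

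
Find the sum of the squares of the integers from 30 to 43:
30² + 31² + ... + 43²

Use ∑_{k=1}^{n} k² = n(n+1)(2n+1)/6, then subtract the first 29 terms.
∑_{k=1}^{43} k² = 43×44×87/6 = 27434
∑_{k=1}^{29} k² = 29×30×59/6 = 8555
∑_{k=30}^{43} k² = 27434 - 8555 = 18879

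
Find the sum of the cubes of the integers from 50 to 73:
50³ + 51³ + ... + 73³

Use ∑_{k=1}^{n} k³ = [n(n+1)/2]², then subtract the first 49 terms.
∑_{k=1}^{73} k³ = [73×74/2]² = 2701² = 7295401
∑_{k=1}^{49} k³ = [49×50/2]² = 1225² = 1500625
∑_{k=50}^{73} k³ = 7295401 - 1500625 = 5794776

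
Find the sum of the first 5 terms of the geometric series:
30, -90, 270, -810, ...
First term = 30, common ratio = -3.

Sₙ = a(1 - rⁿ) / (1 - r)
S_5 = 30(1 - (-3)^5) / (1 - (-3))
S_5 = 30(1 - (-243)) / (4)
S_5 = 1830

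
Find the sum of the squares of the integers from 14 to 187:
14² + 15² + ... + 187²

Use ∑_{k=1}^{n} k² = n(n+1)(2n+1)/6, then subtract the first 13 terms.
∑_{k=1}^{187} k² = 187×188×375/6 = 2197250
∑_{k=1}^{13} k² = 13×14×27/6 = 819
∑_{k=14}^{187} k² = 2197250 - 819 = 2196431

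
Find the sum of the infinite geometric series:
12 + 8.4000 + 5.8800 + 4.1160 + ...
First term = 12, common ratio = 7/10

For |r| < 1, S = a / (1 - r)
S = 12 / (1 - (7/10))
S = 12 / (3/10)
S = 40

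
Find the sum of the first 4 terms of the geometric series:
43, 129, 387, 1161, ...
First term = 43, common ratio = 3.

Sₙ = a(1 - rⁿ) / (1 - r)
S_4 = 43(1 - 3^4) / (1 - 3)
S_4 = 43(1 - 81) / (-2)
S_4 = 1720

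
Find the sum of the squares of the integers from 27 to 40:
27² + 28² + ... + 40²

Use ∑_{k=1}^{n} k² = n(n+1)(2n+1)/6, then subtract the first 26 terms.
∑_{k=1}^{40} k² = 40×41×81/6 = 22140
∑_{k=1}^{26} k² = 26×27×53/6 = 6201
∑_{k=27}^{40} k² = 22140 - 6201 = 15939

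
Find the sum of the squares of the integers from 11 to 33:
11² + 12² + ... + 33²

Use ∑_{k=1}^{n} k² = n(n+1)(2n+1)/6, then subtract the first 10 terms.
∑_{k=1}^{33} k² = 33×34×67/6 = 12529
∑_{k=1}^{10} k² = 10×11×21/6 = 385
∑_{k=11}^{33} k² = 12529 - 385 = 12144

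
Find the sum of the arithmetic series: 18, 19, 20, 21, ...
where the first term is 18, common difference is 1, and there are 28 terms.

Sₙ = n/2 × (first + last)
Last term = a + (n-1)d = 18 + (28-1)×1 = 45
S_28 = 28/2 × (18 + 45)
S_28 = 28/2 × 63 = 882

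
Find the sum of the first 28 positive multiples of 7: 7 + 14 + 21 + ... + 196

Factor out 7: = 7(1 + 2 + ... + 28) = 7 × n(n+1)/2
= 7 × 28×29/2
= 7 × 406
= 2842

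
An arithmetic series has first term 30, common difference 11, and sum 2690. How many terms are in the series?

Using S = n/2 × [2a + (n-1)d]
2690 = n/2 × [2(30) + (n-1)(11)]
2690 = n/2 × [60 + 11n - 11]
5380 = n × [49 + 11n]
11n² + (49)n - 5380 = 0
Discriminant: Δ = (49)² - 4(11)(-5380) = 2401 + 236720 = 239121
√Δ = 489
n = [-(49) + √Δ] / (2·11) = (-49 + 489) / 22 = 440 / 22 = 20
(The negative root is discarded since n must be a positive integer.)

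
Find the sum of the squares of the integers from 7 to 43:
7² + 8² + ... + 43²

Use ∑_{k=1}^{n} k² = n(n+1)(2n+1)/6, then subtract the first 6 terms.
∑_{k=1}^{43} k² = 43×44×87/6 = 27434
∑_{k=1}^{6} k² = 6×7×13/6 = 91
∑_{k=7}^{43} k² = 27434 - 91 = 27343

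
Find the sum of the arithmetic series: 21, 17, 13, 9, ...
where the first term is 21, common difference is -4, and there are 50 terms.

Sₙ = n/2 × (first + last)
Last term = a + (n-1)d = 21 + (50-1)×(-4) = -175
S_50 = 50/2 × (21 + (-175))
S_50 = 50/2 × (-154) = -3850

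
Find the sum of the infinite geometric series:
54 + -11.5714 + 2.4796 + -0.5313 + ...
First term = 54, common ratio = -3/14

For |r| < 1, S = a / (1 - r)
S = 54 / (1 - (-3/14))
S = 54 / (17/14)
S = 756/17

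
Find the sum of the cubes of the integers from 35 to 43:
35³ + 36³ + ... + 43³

Use ∑_{k=1}^{n} k³ = [n(n+1)/2]², then subtract the first 34 terms.
∑_{k=1}^{43} k³ = [43×44/2]² = 946² = 894916
∑_{k=1}^{34} k³ = [34×35/2]² = 595² = 354025
∑_{k=35}^{43} k³ = 894916 - 354025 = 540891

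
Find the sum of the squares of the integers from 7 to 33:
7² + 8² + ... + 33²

Use ∑_{k=1}^{n} k² = n(n+1)(2n+1)/6, then subtract the first 6 terms.
∑_{k=1}^{33} k² = 33×34×67/6 = 12529
∑_{k=1}^{6} k² = 6×7×13/6 = 91
∑_{k=7}^{33} k² = 12529 - 91 = 12438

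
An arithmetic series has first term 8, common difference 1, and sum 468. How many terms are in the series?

Using S = n/2 × [2a + (n-1)d]
468 = n/2 × [2(8) + (n-1)(1)]
468 = n/2 × [16 + 1n - 1]
936 = n × [15 + 1n]
1n² + (15)n - 936 = 0
Discriminant: Δ = (15)² - 4(1)(-936) = 225 + 3744 = 3969
√Δ = 63
n = [-(15) + √Δ] / (2·1) = (-15 + 63) / 2 = 48 / 2 = 24
(The negative root is discarded since n must be a positive integer.)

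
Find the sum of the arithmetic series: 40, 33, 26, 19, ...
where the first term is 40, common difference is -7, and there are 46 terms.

Sₙ = n/2 × (first + last)
Last term = a + (n-1)d = 40 + (46-1)×(-7) = -275
S_46 = 46/2 × (40 + (-275))
S_46 = 46/2 × (-235) = -5405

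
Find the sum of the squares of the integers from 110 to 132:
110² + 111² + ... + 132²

Use ∑_{k=1}^{n} k² = n(n+1)(2n+1)/6, then subtract the first 109 terms.
∑_{k=1}^{132} k² = 132×133×265/6 = 775390
∑_{k=1}^{109} k² = 109×110×219/6 = 437635
∑_{k=110}^{132} k² = 775390 - 437635 = 337755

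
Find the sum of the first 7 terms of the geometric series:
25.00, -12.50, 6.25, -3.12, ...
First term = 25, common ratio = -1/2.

Sₙ = a(1 - rⁿ) / (1 - r)
S_7 = 25(1 - (-1/2)^7) / (1 - (-1/2))
S_7 = 25(1 - (-1/128)) / (3/2)
S_7 = 1075/64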